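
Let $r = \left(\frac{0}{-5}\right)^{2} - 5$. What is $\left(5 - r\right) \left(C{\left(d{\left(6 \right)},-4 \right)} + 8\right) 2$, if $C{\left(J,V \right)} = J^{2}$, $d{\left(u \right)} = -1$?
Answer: $180$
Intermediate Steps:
$r = -5$ ($r = \left(0 \left(- \frac{1}{5}\right)\right)^{2} - 5 = 0^{2} - 5 = 0 - 5 = -5$)
$\left(5 - r\right) \left(C{\left(d{\left(6 \right)},-4 \right)} + 8\right) 2 = \left(5 - -5\right) \left(\left(-1\right)^{2} + 8\right) 2 = \left(5 + 5\right) \left(1 + 8\right) 2 = 10 \cdot 9 \cdot 2 = 10 \cdot 18 = 180$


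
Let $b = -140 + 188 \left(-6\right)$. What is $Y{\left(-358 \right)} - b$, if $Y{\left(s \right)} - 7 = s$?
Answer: $917$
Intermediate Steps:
$b = -1268$ ($b = -140 - 1128 = -1268$)
$Y{\left(s \right)} = 7 + s$
$Y{\left(-358 \right)} - b = \left(7 - 358\right) - -1268 = -351 + 1268 = 917$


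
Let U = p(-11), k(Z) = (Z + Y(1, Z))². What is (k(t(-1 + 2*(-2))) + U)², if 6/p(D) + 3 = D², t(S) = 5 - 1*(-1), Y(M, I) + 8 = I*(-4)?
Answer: 1590972769/3481 ≈ 4.5704e+5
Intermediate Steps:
Y(M, I) = -8 - 4*I (Y(M, I) = -8 + I*(-4) = -8 - 4*I)
t(S) = 6 (t(S) = 5 + 1 = 6)
k(Z) = (-8 - 3*Z)² (k(Z) = (Z + (-8 - 4*Z))² = (-8 - 3*Z)²)
p(D) = 6/(-3 + D²)
U = 3/59 (U = 6/(-3 + (-11)²) = 6/(-3 + 121) = 6/118 = 6*(1/118) = 3/59 ≈ 0.050847)
(k(t(-1 + 2*(-2))) + U)² = ((8 + 3*6)² + 3/59)² = ((8 + 18)² + 3/59)² = (26² + 3/59)² = (676 + 3/59)² = (39887/59)² = 1590972769/3481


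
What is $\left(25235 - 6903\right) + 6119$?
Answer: $24451$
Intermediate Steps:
$\left(25235 - 6903\right) + 6119 = 18332 + 6119 = 24451$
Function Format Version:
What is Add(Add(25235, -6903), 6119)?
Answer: 24451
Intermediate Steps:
Add(Add(25235, -6903), 6119) = Add(18332, 6119) = 24451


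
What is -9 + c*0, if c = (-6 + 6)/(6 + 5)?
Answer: -9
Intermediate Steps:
c = 0 (c = 0/11 = 0*(1/11) = 0)
-9 + c*0 = -9 + 0*0 = -9 + 0 = -9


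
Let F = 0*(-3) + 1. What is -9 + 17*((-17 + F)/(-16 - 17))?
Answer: -25/33 ≈ -0.75758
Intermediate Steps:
F = 1 (F = 0 + 1 = 1)
-9 + 17*((-17 + F)/(-16 - 17)) = -9 + 17*((-17 + 1)/(-16 - 17)) = -9 + 17*(-16/(-33)) = -9 + 17*(-16*(-1/33)) = -9 + 17*(16/33) = -9 + 272/33 = -25/33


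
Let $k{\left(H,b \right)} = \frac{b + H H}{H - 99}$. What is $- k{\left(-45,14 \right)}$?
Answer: $\frac{2039}{144} \approx 14.16$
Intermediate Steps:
$k{\left(H,b \right)} = \frac{b + H^{2}}{-99 + H}$
$- k{\left(-45,14 \right)} = - \frac{14 + \left(-45\right)^{2}}{-99 - 45} = - \frac{14 + 2025}{-144} = - \frac{\left(-1\right) 2039}{144} = \left(-1\right) \left(- \frac{2039}{144}\right) = \frac{2039}{144}$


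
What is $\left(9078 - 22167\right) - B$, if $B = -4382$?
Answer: $-8707$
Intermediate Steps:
$\left(9078 - 22167\right) - B = \left(9078 - 22167\right) - -4382 = -13089 + 4382 = -8707$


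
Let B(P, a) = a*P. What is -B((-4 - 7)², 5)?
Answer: -605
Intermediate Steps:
B(P, a) = P*a
-B((-4 - 7)², 5) = -(-4 - 7)²*5 = -(-11)²*5 = -121*5 = -1*605 = -605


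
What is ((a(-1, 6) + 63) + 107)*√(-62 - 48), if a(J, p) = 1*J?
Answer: 169*I*√110 ≈ 1772.5*I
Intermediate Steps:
a(J, p) = J
((a(-1, 6) + 63) + 107)*√(-62 - 48) = ((-1 + 63) + 107)*√(-62 - 48) = (62 + 107)*√(-110) = 169*(I*√110) = 169*I*√110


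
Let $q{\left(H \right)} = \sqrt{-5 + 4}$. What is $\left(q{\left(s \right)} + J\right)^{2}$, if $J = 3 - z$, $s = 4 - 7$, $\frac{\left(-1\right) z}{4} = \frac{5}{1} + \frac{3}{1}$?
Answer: $\left(35 + i\right)^{2} \approx 1224.0 + 70.0 i$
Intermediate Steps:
$z = -32$ ($z = - 4 \left(\frac{5}{1} + \frac{3}{1}\right) = - 4 \left(5 \cdot 1 + 3 \cdot 1\right) = - 4 \left(5 + 3\right) = \left(-4\right) 8 = -32$)
$s = -3$ ($s = 4 - 7 = -3$)
$J = 35$ ($J = 3 - -32 = 3 + 32 = 35$)
$q{\left(H \right)} = i$ ($q{\left(H \right)} = \sqrt{-1} = i$)
$\left(q{\left(s \right)} + J\right)^{2} = \left(i + 35\right)^{2} = \left(35 + i\right)^{2}$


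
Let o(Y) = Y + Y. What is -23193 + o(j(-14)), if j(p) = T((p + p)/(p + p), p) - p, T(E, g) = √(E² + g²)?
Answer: -23165 + 2*√197 ≈ -23137.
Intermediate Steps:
j(p) = √(1 + p²) - p (j(p) = √(((p + p)/(p + p))² + p²) - p = √(((2*p)/((2*p)))² + p²) - p = √(((2*p)*(1/(2*p)))² + p²) - p = √(1² + p²) - p = √(1 + p²) - p)
o(Y) = 2*Y
-23193 + o(j(-14)) = -23193 + 2*(√(1 + (-14)²) - 1*(-14)) = -23193 + 2*(√(1 + 196) + 14) = -23193 + 2*(√197 + 14) = -23193 + 2*(14 + √197) = -23193 + (28 + 2*√197) = -23165 + 2*√197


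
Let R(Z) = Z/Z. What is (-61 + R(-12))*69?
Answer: -4140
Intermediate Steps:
R(Z) = 1
(-61 + R(-12))*69 = (-61 + 1)*69 = -60*69 = -4140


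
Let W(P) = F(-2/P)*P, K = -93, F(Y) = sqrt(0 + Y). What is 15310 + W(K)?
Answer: 15310 - sqrt(186) ≈ 15296.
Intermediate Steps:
F(Y) = sqrt(Y)
W(P) = P*sqrt(2)*sqrt(-1/P) (W(P) = sqrt(-2/P)*P = (sqrt(2)*sqrt(-1/P))*P = P*sqrt(2)*sqrt(-1/P))
15310 + W(K) = 15310 - 93*sqrt(2)*sqrt(-1/(-93)) = 15310 - 93*sqrt(2)*sqrt(-1*(-1/93)) = 15310 - 93*sqrt(2)*sqrt(1/93) = 15310 - 93*sqrt(2)*sqrt(93)/93 = 15310 - sqrt(186)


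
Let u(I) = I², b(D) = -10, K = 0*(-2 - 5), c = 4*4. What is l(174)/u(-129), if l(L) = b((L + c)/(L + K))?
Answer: -10/16641 ≈ -0.00060093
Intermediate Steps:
c = 16
K = 0 (K = 0*(-7) = 0)
l(L) = -10
l(174)/u(-129) = -10/((-129)²) = -10/16641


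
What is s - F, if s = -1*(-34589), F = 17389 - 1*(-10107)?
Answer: 7093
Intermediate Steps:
F = 27496 (F = 17389 + 10107 = 27496)
s = 34589
s - F = 34589 - 1*27496 = 34589 - 27496 = 7093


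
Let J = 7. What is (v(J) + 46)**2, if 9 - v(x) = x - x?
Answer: 3025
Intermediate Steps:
v(x) = 9 (v(x) = 9 - (x - x) = 9 - 1*0 = 9 + 0 = 9)
(v(J) + 46)**2 = (9 + 46)**2 = 55**2 = 3025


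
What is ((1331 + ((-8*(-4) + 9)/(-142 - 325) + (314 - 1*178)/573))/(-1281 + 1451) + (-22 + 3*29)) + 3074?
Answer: 14315078897/4549047 ≈ 3146.8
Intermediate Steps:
((1331 + ((-8*(-4) + 9)/(-142 - 325) + (314 - 1*178)/573))/(-1281 + 1451) + (-22 + 3*29)) + 3074 = ((1331 + ((32 + 9)/(-467) + (314 - 178)*(1/573)))/170 + (-22 + 87)) + 3074 = ((1331 + (41*(-1/467) + 136*(1/573)))*(1/170) + 65) + 3074 = ((1331 + (-41/467 + 136/573))*(1/170) + 65) + 3074 = ((1331 + 40019/267591)*(1/170) + 65) + 3074 = ((356203640/267591)*(1/170) + 65) + 3074 = (35620364/4549047 + 65) + 3074 = 331308419/4549047 + 3074 = 14315078897/4549047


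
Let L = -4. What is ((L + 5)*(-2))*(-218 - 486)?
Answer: 1408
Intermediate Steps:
((L + 5)*(-2))*(-218 - 486) = ((-4 + 5)*(-2))*(-218 - 486) = (1*(-2))*(-704) = -2*(-704) = 1408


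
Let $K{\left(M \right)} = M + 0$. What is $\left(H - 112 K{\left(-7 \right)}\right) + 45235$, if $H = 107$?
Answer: $46126$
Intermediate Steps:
$K{\left(M \right)} = M$
$\left(H - 112 K{\left(-7 \right)}\right) + 45235 = \left(107 - -784\right) + 45235 = \left(107 + 784\right) + 45235 = 891 + 45235 = 46126$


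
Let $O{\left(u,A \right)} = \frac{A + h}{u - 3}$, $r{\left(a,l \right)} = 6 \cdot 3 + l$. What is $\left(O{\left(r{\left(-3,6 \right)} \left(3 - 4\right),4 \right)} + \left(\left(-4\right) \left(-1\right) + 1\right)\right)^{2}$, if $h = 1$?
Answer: $\frac{16900}{729} \approx 23.182$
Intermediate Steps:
$r{\left(a,l \right)} = 18 + l$
$O{\left(u,A \right)} = \frac{1 + A}{-3 + u}$ ($O{\left(u,A \right)} = \frac{A + 1}{u - 3} = \frac{1 + A}{-3 + u}$)
$\left(O{\left(r{\left(-3,6 \right)} \left(3 - 4\right),4 \right)} + \left(\left(-4\right) \left(-1\right) + 1\right)\right)^{2} = \left(\frac{1 + 4}{-3 + \left(18 + 6\right) \left(3 - 4\right)} + \left(\left(-4\right) \left(-1\right) + 1\right)\right)^{2} = \left(\frac{1}{-3 + 24 \left(-1\right)} 5 + \left(4 + 1\right)\right)^{2} = \left(\frac{1}{-3 - 24} \cdot 5 + 5\right)^{2} = \left(\frac{1}{-27} \cdot 5 + 5\right)^{2} = \left(\left(- \frac{1}{27}\right) 5 + 5\right)^{2} = \left(- \frac{5}{27} + 5\right)^{2} = \left(\frac{130}{27}\right)^{2} = \frac{16900}{729}$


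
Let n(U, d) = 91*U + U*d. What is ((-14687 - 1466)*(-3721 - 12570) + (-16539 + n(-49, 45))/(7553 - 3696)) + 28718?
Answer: 1015074595334/3857 ≈ 2.6318e+8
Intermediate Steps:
((-14687 - 1466)*(-3721 - 12570) + (-16539 + n(-49, 45))/(7553 - 3696)) + 28718 = ((-14687 - 1466)*(-3721 - 12570) + (-16539 - 49*(91 + 45))/(7553 - 3696)) + 28718 = (-16153*(-16291) + (-16539 - 49*136)/3857) + 28718 = (263148523 + (-16539 - 6664)*(1/3857)) + 28718 = (263148523 - 23203*1/3857) + 28718 = (263148523 - 23203/3857) + 28718 = 1014963830008/3857 + 28718 = 1015074595334/3857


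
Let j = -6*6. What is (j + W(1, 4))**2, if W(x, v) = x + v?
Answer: 961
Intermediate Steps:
W(x, v) = v + x
j = -36
(j + W(1, 4))**2 = (-36 + (4 + 1))**2 = (-36 + 5)**2 = (-31)**2 = 961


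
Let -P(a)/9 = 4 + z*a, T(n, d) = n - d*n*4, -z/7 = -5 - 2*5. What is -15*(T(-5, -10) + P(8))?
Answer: 117015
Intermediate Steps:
z = 105 (z = -7*(-5 - 2*5) = -7*(-5 - 10) = -7*(-15) = 105)
T(n, d) = n - 4*d*n
P(a) = -36 - 945*a (P(a) = -9*(4 + 105*a) = -36 - 945*a)
-15*(T(-5, -10) + P(8)) = -15*(-5*(1 - 4*(-10)) + (-36 - 945*8)) = -15*(-5*(1 + 40) + (-36 - 7560)) = -15*(-5*41 - 7596) = -15*(-205 - 7596) = -15*(-7801) = 117015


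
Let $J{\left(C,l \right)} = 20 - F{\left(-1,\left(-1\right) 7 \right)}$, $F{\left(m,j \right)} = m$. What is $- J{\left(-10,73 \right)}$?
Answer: $-21$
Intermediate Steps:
$J{\left(C,l \right)} = 21$ ($J{\left(C,l \right)} = 20 - -1 = 20 + 1 = 21$)
$- J{\left(-10,73 \right)} = \left(-1\right) 21 = -21$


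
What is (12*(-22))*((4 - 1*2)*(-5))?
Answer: 2640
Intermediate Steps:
(12*(-22))*((4 - 1*2)*(-5)) = -264*(4 - 2)*(-5) = -528*(-5) = -264*(-10) = 2640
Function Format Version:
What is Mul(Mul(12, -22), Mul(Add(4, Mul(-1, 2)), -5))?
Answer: 2640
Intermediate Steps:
Mul(Mul(12, -22), Mul(Add(4, Mul(-1, 2)), -5)) = Mul(-264, Mul(Add(4, -2), -5)) = Mul(-264, Mul(2, -5)) = Mul(-264, -10) = 2640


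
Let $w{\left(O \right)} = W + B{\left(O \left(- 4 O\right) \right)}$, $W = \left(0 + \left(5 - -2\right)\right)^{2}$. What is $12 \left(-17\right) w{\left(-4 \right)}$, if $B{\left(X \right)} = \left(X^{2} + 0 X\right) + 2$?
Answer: $-845988$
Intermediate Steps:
$W = 49$ ($W = \left(0 + \left(5 + 2\right)\right)^{2} = \left(0 + 7\right)^{2} = 7^{2} = 49$)
$B{\left(X \right)} = 2 + X^{2}$ ($B{\left(X \right)} = \left(X^{2} + 0\right) + 2 = X^{2} + 2 = 2 + X^{2}$)
$w{\left(O \right)} = 51 + 16 O^{4}$ ($w{\left(O \right)} = 49 + \left(2 + \left(O \left(- 4 O\right)\right)^{2}\right) = 49 + \left(2 + \left(- 4 O^{2}\right)^{2}\right) = 49 + \left(2 + 16 O^{4}\right) = 51 + 16 O^{4}$)
$12 \left(-17\right) w{\left(-4 \right)} = 12 \left(-17\right) \left(51 + 16 \left(-4\right)^{4}\right) = - 204 \left(51 + 16 \cdot 256\right) = - 204 \left(51 + 4096\right) = \left(-204\right) 4147 = -845988$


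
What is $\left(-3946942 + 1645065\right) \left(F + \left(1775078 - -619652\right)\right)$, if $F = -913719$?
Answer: $-3409105157647$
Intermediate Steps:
$\left(-3946942 + 1645065\right) \left(F + \left(1775078 - -619652\right)\right) = \left(-3946942 + 1645065\right) \left(-913719 + \left(1775078 - -619652\right)\right) = - 2301877 \left(-913719 + \left(1775078 + 619652\right)\right) = - 2301877 \left(-913719 + 2394730\right) = \left(-2301877\right) 1481011 = -3409105157647$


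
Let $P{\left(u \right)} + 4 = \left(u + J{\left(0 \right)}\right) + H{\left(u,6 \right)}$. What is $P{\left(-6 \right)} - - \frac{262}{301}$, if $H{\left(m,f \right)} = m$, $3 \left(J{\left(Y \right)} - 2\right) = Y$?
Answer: $- \frac{3952}{301} \approx -13.13$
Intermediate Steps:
$J{\left(Y \right)} = 2 + \frac{Y}{3}$
$P{\left(u \right)} = -2 + 2 u$ ($P{\left(u \right)} = -4 + \left(\left(u + \left(2 + \frac{1}{3} \cdot 0\right)\right) + u\right) = -4 + \left(\left(u + \left(2 + 0\right)\right) + u\right) = -4 + \left(\left(u + 2\right) + u\right) = -4 + \left(\left(2 + u\right) + u\right) = -4 + \left(2 + 2 u\right) = -2 + 2 u$)
$P{\left(-6 \right)} - - \frac{262}{301} = \left(-2 + 2 \left(-6\right)\right) - - \frac{262}{301} = \left(-2 - 12\right) - \left(-262\right) \frac{1}{301} = -14 - - \frac{262}{301} = -14 + \frac{262}{301} = - \frac{3952}{301}$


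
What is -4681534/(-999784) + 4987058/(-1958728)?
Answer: 130745966665/61197028586 ≈ 2.1365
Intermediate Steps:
-4681534/(-999784) + 4987058/(-1958728) = -4681534*(-1/999784) + 4987058*(-1/1958728) = 2340767/499892 - 2493529/979364 = 130745966665/61197028586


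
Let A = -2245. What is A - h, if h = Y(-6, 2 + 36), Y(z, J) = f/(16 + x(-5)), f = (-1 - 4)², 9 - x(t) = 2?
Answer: -51660/23 ≈ -2246.1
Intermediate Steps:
x(t) = 7 (x(t) = 9 - 1*2 = 9 - 2 = 7)
f = 25 (f = (-5)² = 25)
Y(z, J) = 25/23 (Y(z, J) = 25/(16 + 7) = 25/23)
h = 25/23 ≈ 1.0870
A - h = -2245 - 1*25/23 = -2245 - 25/23 = -51660/23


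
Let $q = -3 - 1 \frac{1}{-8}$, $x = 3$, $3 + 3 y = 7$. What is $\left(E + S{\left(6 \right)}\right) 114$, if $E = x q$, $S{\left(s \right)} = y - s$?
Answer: $- \frac{6061}{4} \approx -1515.3$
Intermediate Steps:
$y = \frac{4}{3}$ ($y = -1 + \frac{1}{3} \cdot 7 = -1 + \frac{7}{3} = \frac{4}{3} \approx 1.3333$)
$S{\left(s \right)} = \frac{4}{3} - s$
$q = - \frac{23}{8}$ ($q = -3 - 1 \left(- \frac{1}{8}\right) = -3 - - \frac{1}{8} = -3 + \frac{1}{8} = - \frac{23}{8} \approx -2.875$)
$E = - \frac{69}{8}$ ($E = 3 \left(- \frac{23}{8}\right) = - \frac{69}{8} \approx -8.625$)
$\left(E + S{\left(6 \right)}\right) 114 = \left(- \frac{69}{8} + \left(\frac{4}{3} - 6\right)\right) 114 = \left(- \frac{69}{8} - \frac{14}{3}\right) 114 = \left(- \frac{319}{24}\right) 114 = - \frac{6061}{4}$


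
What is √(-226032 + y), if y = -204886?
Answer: I*√430918 ≈ 656.44*I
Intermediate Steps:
√(-226032 + y) = √(-226032 - 204886) = √(-430918) = I*√430918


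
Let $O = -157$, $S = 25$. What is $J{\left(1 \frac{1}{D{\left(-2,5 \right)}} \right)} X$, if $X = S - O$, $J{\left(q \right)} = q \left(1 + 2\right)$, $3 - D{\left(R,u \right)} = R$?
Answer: $\frac{546}{5} \approx 109.2$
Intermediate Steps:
$D{\left(R,u \right)} = 3 - R$
$J{\left(q \right)} = 3 q$ ($J{\left(q \right)} = q 3 = 3 q$)
$X = 182$ ($X = 25 - -157 = 25 + 157 = 182$)
$J{\left(1 \frac{1}{D{\left(-2,5 \right)}} \right)} X = 3 \cdot 1 \frac{1}{3 - -2} \cdot 182 = 3 \cdot 1 \frac{1}{3 + 2} \cdot 182 = 3 \cdot 1 \cdot \frac{1}{5} \cdot 182 = 3 \cdot \frac{1}{5} \cdot 182 = \frac{3}{5} \cdot 182 = \frac{546}{5}$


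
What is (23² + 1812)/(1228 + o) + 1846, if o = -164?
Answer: 1966485/1064 ≈ 1848.2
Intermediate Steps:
(23² + 1812)/(1228 + o) + 1846 = (23² + 1812)/(1228 - 164) + 1846 = (529 + 1812)/1064 + 1846 = 2341*(1/1064) + 1846 = 2341/1064 + 1846 = 1966485/1064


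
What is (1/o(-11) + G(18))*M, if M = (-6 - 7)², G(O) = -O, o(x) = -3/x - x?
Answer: -375349/124 ≈ -3027.0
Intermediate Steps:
o(x) = -x - 3/x
M = 169 (M = (-13)² = 169)
(1/o(-11) + G(18))*M = (1/(-1*(-11) - 3/(-11)) - 1*18)*169 = (1/(11 - 3*(-1/11)) - 18)*169 = (1/(11 + 3/11) - 18)*169 = (1/(124/11) - 18)*169 = (11/124 - 18)*169 = -2221/124*169 = -375349/124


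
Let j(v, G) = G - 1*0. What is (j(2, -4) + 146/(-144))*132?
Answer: -3971/6 ≈ -661.83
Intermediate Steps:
j(v, G) = G (j(v, G) = G + 0 = G)
(j(2, -4) + 146/(-144))*132 = (-4 + 146/(-144))*132 = (-4 + 146*(-1/144))*132 = (-4 - 73/72)*132 = -361/72*132 = -3971/6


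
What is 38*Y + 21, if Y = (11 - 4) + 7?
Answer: 553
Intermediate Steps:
Y = 14 (Y = 7 + 7 = 14)
38*Y + 21 = 38*14 + 21 = 532 + 21 = 553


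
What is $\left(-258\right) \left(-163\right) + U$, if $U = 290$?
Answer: $42344$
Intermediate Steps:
$\left(-258\right) \left(-163\right) + U = \left(-258\right) \left(-163\right) + 290 = 42054 + 290 = 42344$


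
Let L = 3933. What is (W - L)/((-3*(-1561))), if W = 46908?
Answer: 14325/1561 ≈ 9.1768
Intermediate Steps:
(W - L)/((-3*(-1561))) = (46908 - 1*3933)/((-3*(-1561))) = (46908 - 3933)/4683 = 42975*(1/4683) = 14325/1561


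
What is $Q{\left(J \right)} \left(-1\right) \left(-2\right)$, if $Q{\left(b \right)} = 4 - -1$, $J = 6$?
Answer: $10$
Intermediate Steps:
$Q{\left(b \right)} = 5$ ($Q{\left(b \right)} = 4 + 1 = 5$)
$Q{\left(J \right)} \left(-1\right) \left(-2\right) = 5 \left(-1\right) \left(-2\right) = \left(-5\right) \left(-2\right) = 10$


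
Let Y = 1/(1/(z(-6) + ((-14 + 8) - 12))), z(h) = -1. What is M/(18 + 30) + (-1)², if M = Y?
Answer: 29/48 ≈ 0.60417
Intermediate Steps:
Y = -19 (Y = 1/(1/(-1 + ((-14 + 8) - 12))) = 1/(1/(-1 + (-6 - 12))) = 1/(1/(-1 - 18)) = 1/(1/(-19)) = 1/(-1/19) = -19)
M = -19
M/(18 + 30) + (-1)² = -19/(18 + 30) + (-1)² = -19/48 + 1 = 29/48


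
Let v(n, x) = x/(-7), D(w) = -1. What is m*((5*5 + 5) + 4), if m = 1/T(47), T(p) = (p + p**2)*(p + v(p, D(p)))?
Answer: 119/372240 ≈ 0.00031969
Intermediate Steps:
v(n, x) = -x/7 (v(n, x) = x*(-1/7) = -x/7)
T(p) = (1/7 + p)*(p + p**2) (T(p) = (p + p**2)*(p - 1/7*(-1)) = (p + p**2)*(p + 1/7) = (p + p**2)*(1/7 + p) = (1/7 + p)*(p + p**2))
m = 7/744480 (m = 1/((1/7)*47*(1 + 7*47**2 + 8*47)) = 1/((1/7)*47*(1 + 7*2209 + 376)) = 1/((1/7)*47*(1 + 15463 + 376)) = 1/((1/7)*47*15840) = 1/(744480/7) = 7/744480 ≈ 9.4025e-6)
m*((5*5 + 5) + 4) = 7*((5*5 + 5) + 4)/744480 = 7*((25 + 5) + 4)/744480 = 7*(30 + 4)/744480 = (7/744480)*34 = 119/372240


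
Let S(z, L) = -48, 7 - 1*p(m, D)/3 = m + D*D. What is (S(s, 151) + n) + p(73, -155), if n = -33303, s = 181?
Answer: -105624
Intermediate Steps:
p(m, D) = 21 - 3*m - 3*D**2 (p(m, D) = 21 - 3*(m + D*D) = 21 - 3*(m + D**2) = 21 + (-3*m - 3*D**2) = 21 - 3*m - 3*D**2)
(S(s, 151) + n) + p(73, -155) = (-48 - 33303) + (21 - 3*73 - 3*(-155)**2) = -33351 + (21 - 219 - 3*24025) = -33351 + (21 - 219 - 72075) = -33351 - 72273 = -105624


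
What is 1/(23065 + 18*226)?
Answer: 1/27133 ≈ 3.6855e-5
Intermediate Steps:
1/(23065 + 18*226) = 1/(23065 + 4068) = 1/27133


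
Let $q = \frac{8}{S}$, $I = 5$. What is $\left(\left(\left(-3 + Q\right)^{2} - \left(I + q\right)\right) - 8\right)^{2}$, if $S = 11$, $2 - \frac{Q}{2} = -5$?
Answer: $\frac{1392400}{121} \approx 11507.0$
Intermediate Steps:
$Q = 14$ ($Q = 4 - -10 = 4 + 10 = 14$)
$q = \frac{8}{11} \approx 0.72727$
$\left(\left(\left(-3 + Q\right)^{2} - \left(I + q\right)\right) - 8\right)^{2} = \left(\left(\left(-3 + 14\right)^{2} - \left(5 + \frac{8}{11}\right)\right) - 8\right)^{2} = \left(\left(11^{2} - \frac{63}{11}\right) - 8\right)^{2} = \left(\left(121 - \frac{63}{11}\right) - 8\right)^{2} = \left(\frac{1268}{11} - 8\right)^{2} = \left(\frac{1180}{11}\right)^{2} = \frac{1392400}{121}$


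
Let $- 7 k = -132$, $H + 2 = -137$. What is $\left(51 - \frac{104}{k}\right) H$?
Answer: $- \frac{208639}{33} \approx -6322.4$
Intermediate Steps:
$H = -139$ ($H = -2 - 137 = -139$)
$k = \frac{132}{7}$ ($k = \left(- \frac{1}{7}\right) \left(-132\right) = \frac{132}{7} \approx 18.857$)
$\left(51 - \frac{104}{k}\right) H = \left(51 - \frac{104}{\frac{132}{7}}\right) \left(-139\right) = \left(51 - \frac{182}{33}\right) \left(-139\right) = \frac{1501}{33} \left(-139\right) = - \frac{208639}{33}$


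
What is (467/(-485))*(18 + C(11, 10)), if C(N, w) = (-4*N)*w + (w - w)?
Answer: 197074/485 ≈ 406.34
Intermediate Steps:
C(N, w) = -4*N*w (C(N, w) = -4*N*w + 0 = -4*N*w)
(467/(-485))*(18 + C(11, 10)) = (467/(-485))*(18 - 4*11*10) = (467*(-1/485))*(18 - 440) = -467/485*(-422) = 197074/485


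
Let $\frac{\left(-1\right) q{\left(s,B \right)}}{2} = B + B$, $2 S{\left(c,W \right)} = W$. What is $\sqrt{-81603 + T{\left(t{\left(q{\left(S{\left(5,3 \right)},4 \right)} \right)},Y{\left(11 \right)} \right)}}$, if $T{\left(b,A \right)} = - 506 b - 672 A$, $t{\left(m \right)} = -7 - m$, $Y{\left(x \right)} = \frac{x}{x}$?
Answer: $i \sqrt{86829} \approx 294.67 i$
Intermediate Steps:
$S{\left(c,W \right)} = \frac{W}{2}$
$q{\left(s,B \right)} = - 4 B$ ($q{\left(s,B \right)} = - 2 \left(B + B\right) = - 2 \cdot 2 B = - 4 B$)
$Y{\left(x \right)} = 1$
$T{\left(b,A \right)} = - 672 A - 506 b$
$\sqrt{-81603 + T{\left(t{\left(q{\left(S{\left(5,3 \right)},4 \right)} \right)},Y{\left(11 \right)} \right)}} = \sqrt{-81603 - \left(672 + 506 \left(-7 - \left(-4\right) 4\right)\right)} = \sqrt{-81603 - \left(672 + 506 \left(-7 - -16\right)\right)} = \sqrt{-81603 - \left(672 + 506 \left(-7 + 16\right)\right)} = \sqrt{-81603 - 5226} = \sqrt{-86829} = i \sqrt{86829}$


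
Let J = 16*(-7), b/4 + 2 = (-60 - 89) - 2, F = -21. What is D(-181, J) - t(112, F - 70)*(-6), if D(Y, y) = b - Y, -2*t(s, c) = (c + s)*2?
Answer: -557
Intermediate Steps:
t(s, c) = -c - s (t(s, c) = -(c + s)*2/2 = -(2*c + 2*s)/2 = -c - s)
b = -612 (b = -8 + 4*((-60 - 89) - 2) = -8 + 4*(-149 - 2) = -8 + 4*(-151) = -8 - 604 = -612)
J = -112
D(Y, y) = -612 - Y
D(-181, J) - t(112, F - 70)*(-6) = (-612 - 1*(-181)) - (-(-21 - 70) - 1*112)*(-6) = (-612 + 181) - (-1*(-91) - 112)*(-6) = -431 - (91 - 112)*(-6) = -431 - (-21)*(-6) = -431 - 1*126 = -431 - 126 = -557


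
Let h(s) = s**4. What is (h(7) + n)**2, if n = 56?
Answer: 6036849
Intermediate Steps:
(h(7) + n)**2 = (7**4 + 56)**2 = (2401 + 56)**2 = 2457**2 = 6036849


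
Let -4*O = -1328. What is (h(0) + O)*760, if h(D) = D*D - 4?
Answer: 249280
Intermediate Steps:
h(D) = -4 + D² (h(D) = D² - 4 = -4 + D²)
O = 332 (O = -¼*(-1328) = 332)
(h(0) + O)*760 = ((-4 + 0²) + 332)*760 = ((-4 + 0) + 332)*760 = (-4 + 332)*760 = 328*760 = 249280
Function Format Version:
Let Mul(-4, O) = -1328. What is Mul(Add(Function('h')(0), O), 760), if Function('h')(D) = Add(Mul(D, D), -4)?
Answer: 249280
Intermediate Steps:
Function('h')(D) = Add(-4, Pow(D, 2)) (Function('h')(D) = Add(Pow(D, 2), -4) = Add(-4, Pow(D, 2)))
O = 332 (O = Mul(Rational(-1, 4), -1328) = 332)
Mul(Add(Function('h')(0), O), 760) = Mul(Add(Add(-4, Pow(0, 2)), 332), 760) = Mul(Add(Add(-4, 0), 332), 760) = Mul(Add(-4, 332), 760) = Mul(328, 760) = 249280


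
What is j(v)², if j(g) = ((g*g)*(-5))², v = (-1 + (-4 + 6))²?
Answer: 625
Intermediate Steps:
v = 1 (v = (-1 + 2)² = 1² = 1)
j(g) = 25*g⁴ (j(g) = (g²*(-5))² = (-5*g²)² = 25*g⁴)
j(v)² = (25*1⁴)² = (25*1)² = 25² = 625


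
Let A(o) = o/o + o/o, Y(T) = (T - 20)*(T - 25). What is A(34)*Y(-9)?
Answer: 1972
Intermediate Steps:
Y(T) = (-25 + T)*(-20 + T) (Y(T) = (-20 + T)*(-25 + T) = (-25 + T)*(-20 + T))
A(o) = 2 (A(o) = 1 + 1 = 2)
A(34)*Y(-9) = 2*(500 + (-9)² - 45*(-9)) = 2*(500 + 81 + 405) = 2*986 = 1972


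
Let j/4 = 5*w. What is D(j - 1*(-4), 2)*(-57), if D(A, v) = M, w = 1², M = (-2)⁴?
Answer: -912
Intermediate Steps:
M = 16
w = 1
j = 20 (j = 4*(5*1) = 4*5 = 20)
D(A, v) = 16
D(j - 1*(-4), 2)*(-57) = 16*(-57) = -912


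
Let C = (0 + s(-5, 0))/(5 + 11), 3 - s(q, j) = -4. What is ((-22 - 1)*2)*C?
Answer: -161/8 ≈ -20.125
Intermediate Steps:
s(q, j) = 7 (s(q, j) = 3 - 1*(-4) = 3 + 4 = 7)
C = 7/16 (C = (0 + 7)/(5 + 11) = 7/16 ≈ 0.43750)
((-22 - 1)*2)*C = ((-22 - 1)*2)*(7/16) = -23*2*(7/16) = -46*7/16 = -161/8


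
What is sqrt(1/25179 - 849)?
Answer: I*sqrt(538250727630)/25179 ≈ 29.138*I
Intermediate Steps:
sqrt(1/25179 - 849) = sqrt(-21376970/25179) = I*sqrt(538250727630)/25179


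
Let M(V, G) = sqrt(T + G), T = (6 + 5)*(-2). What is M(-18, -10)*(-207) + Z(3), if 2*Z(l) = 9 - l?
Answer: 3 - 828*I*sqrt(2) ≈ 3.0 - 1171.0*I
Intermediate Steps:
T = -22 (T = 11*(-2) = -22)
M(V, G) = sqrt(-22 + G)
Z(l) = 9/2 - l/2 (Z(l) = (9 - l)/2 = 9/2 - l/2)
M(-18, -10)*(-207) + Z(3) = sqrt(-22 - 10)*(-207) + (9/2 - 1/2*3) = sqrt(-32)*(-207) + (9/2 - 3/2) = (4*I*sqrt(2))*(-207) + 3 = -828*I*sqrt(2) + 3 = 3 - 828*I*sqrt(2)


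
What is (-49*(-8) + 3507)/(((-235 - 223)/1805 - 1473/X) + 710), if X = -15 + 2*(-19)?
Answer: 372997835/70556641 ≈ 5.2865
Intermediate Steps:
X = -53 (X = -15 - 38 = -53)
(-49*(-8) + 3507)/(((-235 - 223)/1805 - 1473/X) + 710) = (-49*(-8) + 3507)/(((-235 - 223)/1805 - 1473/(-53)) + 710) = (392 + 3507)/((-458*1/1805 - 1473*(-1/53)) + 710) = 3899/((-458/1805 + 1473/53) + 710) = 3899/(2634491/95665 + 710) = 3899/(70556641/95665) = 3899*(95665/70556641) = 372997835/70556641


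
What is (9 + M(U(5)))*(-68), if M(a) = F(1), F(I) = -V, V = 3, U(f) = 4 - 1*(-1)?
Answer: -408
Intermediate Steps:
U(f) = 5 (U(f) = 4 + 1 = 5)
F(I) = -3 (F(I) = -1*3 = -3)
M(a) = -3
(9 + M(U(5)))*(-68) = (9 - 3)*(-68) = 6*(-68) = -408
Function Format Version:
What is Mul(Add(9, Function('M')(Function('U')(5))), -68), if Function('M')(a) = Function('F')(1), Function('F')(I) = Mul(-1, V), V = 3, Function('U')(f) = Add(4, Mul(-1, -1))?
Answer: -408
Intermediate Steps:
Function('U')(f) = 5 (Function('U')(f) = Add(4, 1) = 5)
Function('F')(I) = -3 (Function('F')(I) = Mul(-1, 3) = -3)
Function('M')(a) = -3
Mul(Add(9, Function('M')(Function('U')(5))), -68) = Mul(Add(9, -3), -68) = Mul(6, -68) = -408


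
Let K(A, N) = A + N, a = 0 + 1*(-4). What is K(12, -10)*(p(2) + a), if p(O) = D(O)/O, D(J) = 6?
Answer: -2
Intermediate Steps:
a = -4 (a = 0 - 4 = -4)
p(O) = 6/O
K(12, -10)*(p(2) + a) = (12 - 10)*(6/2 - 4) = 2*(6*(½) - 4) = 2*(3 - 4) = 2*(-1) = -2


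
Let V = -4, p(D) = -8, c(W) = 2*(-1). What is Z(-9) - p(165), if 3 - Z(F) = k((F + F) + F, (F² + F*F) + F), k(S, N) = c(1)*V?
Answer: 3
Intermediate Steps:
c(W) = -2
k(S, N) = 8 (k(S, N) = -2*(-4) = 8)
Z(F) = -5 (Z(F) = 3 - 1*8 = 3 - 8 = -5)
Z(-9) - p(165) = -5 - 1*(-8) = -5 + 8 = 3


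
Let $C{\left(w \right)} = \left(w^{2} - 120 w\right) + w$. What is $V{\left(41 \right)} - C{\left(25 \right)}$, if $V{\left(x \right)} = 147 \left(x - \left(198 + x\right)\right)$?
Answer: $-26756$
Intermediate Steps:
$C{\left(w \right)} = w^{2} - 119 w$
$V{\left(x \right)} = -29106$ ($V{\left(x \right)} = 147 \left(-198\right) = -29106$)
$V{\left(41 \right)} - C{\left(25 \right)} = -29106 - 25 \left(-119 + 25\right) = -29106 - 25 \left(-94\right) = -29106 - -2350 = -29106 + 2350 = -26756$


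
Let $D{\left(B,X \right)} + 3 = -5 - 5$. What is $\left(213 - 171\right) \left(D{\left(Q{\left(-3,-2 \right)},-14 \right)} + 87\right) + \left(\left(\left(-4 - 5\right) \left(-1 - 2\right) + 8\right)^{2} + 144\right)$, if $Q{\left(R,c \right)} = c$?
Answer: $4477$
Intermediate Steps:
$D{\left(B,X \right)} = -13$ ($D{\left(B,X \right)} = -3 - 10 = -13$)
$\left(213 - 171\right) \left(D{\left(Q{\left(-3,-2 \right)},-14 \right)} + 87\right) + \left(\left(\left(-4 - 5\right) \left(-1 - 2\right) + 8\right)^{2} + 144\right) = \left(213 - 171\right) \left(-13 + 87\right) + \left(\left(\left(-4 - 5\right) \left(-1 - 2\right) + 8\right)^{2} + 144\right) = 42 \cdot 74 + \left(\left(\left(-9\right) \left(-3\right) + 8\right)^{2} + 144\right) = 3108 + \left(\left(27 + 8\right)^{2} + 144\right) = 3108 + \left(35^{2} + 144\right) = 3108 + \left(1225 + 144\right) = 3108 + 1369 = 4477$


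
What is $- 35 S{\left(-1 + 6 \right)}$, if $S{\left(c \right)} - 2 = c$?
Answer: $-245$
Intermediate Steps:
$S{\left(c \right)} = 2 + c$
$- 35 S{\left(-1 + 6 \right)} = - 35 \left(2 + \left(-1 + 6\right)\right) = - 35 \left(2 + 5\right) = \left(-35\right) 7 = -245$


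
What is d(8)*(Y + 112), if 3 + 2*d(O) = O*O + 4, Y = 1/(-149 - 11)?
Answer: 232947/64 ≈ 3639.8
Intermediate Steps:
Y = -1/160 (Y = 1/(-160) = -1/160 ≈ -0.0062500)
d(O) = ½ + O²/2 (d(O) = -3/2 + (O*O + 4)/2 = -3/2 + (O² + 4)/2 = -3/2 + (4 + O²)/2 = -3/2 + (2 + O²/2) = ½ + O²/2)
d(8)*(Y + 112) = (½ + (½)*8²)*(-1/160 + 112) = (½ + (½)*64)*(17919/160) = (½ + 32)*(17919/160) = (65/2)*(17919/160) = 232947/64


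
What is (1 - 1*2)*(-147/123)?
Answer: 49/41 ≈ 1.1951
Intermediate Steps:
(1 - 1*2)*(-147/123) = (1 - 2)*(-147*1/123) = -1*(-49/41) = 49/41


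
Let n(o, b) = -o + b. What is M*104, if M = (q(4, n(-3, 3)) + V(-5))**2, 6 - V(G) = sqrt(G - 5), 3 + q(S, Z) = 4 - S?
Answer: 104*(3 - I*sqrt(10))**2 ≈ -104.0 - 1973.3*I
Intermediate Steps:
n(o, b) = b - o
q(S, Z) = 1 - S (q(S, Z) = -3 + (4 - S) = 1 - S)
V(G) = 6 - sqrt(-5 + G) (V(G) = 6 - sqrt(G - 5) = 6 - sqrt(-5 + G))
M = (3 - I*sqrt(10))**2 (M = ((1 - 1*4) + (6 - sqrt(-5 - 5)))**2 = ((1 - 4) + (6 - sqrt(-10)))**2 = (-3 + (6 - I*sqrt(10)))**2 = (3 - I*sqrt(10))**2 ≈ -1.0 - 18.974*I)
M*104 = (3 - I*sqrt(10))**2*104 = 104*(3 - I*sqrt(10))**2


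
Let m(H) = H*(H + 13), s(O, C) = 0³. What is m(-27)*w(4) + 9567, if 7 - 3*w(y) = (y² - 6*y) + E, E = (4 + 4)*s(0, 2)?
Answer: 11457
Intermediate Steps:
s(O, C) = 0
E = 0 (E = (4 + 4)*0 = 8*0 = 0)
w(y) = 7/3 + 2*y - y²/3 (w(y) = 7/3 - ((y² - 6*y) + 0)/3 = 7/3 - (y² - 6*y)/3 = 7/3 + (2*y - y²/3) = 7/3 + 2*y - y²/3)
m(H) = H*(13 + H)
m(-27)*w(4) + 9567 = (-27*(13 - 27))*(7/3 + 2*4 - ⅓*4²) + 9567 = (-27*(-14))*(7/3 + 8 - ⅓*16) + 9567 = 378*(7/3 + 8 - 16/3) + 9567 = 378*5 + 9567 = 1890 + 9567 = 11457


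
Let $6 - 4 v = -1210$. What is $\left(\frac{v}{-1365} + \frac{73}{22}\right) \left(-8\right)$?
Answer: $- \frac{371828}{15015} \approx -24.764$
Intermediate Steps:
$v = 304$ ($v = \frac{3}{2} - - \frac{605}{2} = \frac{3}{2} + \frac{605}{2} = 304$)
$\left(\frac{v}{-1365} + \frac{73}{22}\right) \left(-8\right) = \left(\frac{304}{-1365} + \frac{73}{22}\right) \left(-8\right) = \left(304 \left(- \frac{1}{1365}\right) + 73 \cdot \frac{1}{22}\right) \left(-8\right) = \left(- \frac{304}{1365} + \frac{73}{22}\right) \left(-8\right) = \frac{92957}{30030} \left(-8\right) = - \frac{371828}{15015}$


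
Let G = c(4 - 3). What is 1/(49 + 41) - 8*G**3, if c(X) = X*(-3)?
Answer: 19441/90 ≈ 216.01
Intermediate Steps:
c(X) = -3*X
G = -3 (G = -3*(4 - 3) = -3*1 = -3)
1/(49 + 41) - 8*G**3 = 1/(49 + 41) - 8*(-3)**3 = 1/90 - 8*(-27) = 1/90 + 216 = 19441/90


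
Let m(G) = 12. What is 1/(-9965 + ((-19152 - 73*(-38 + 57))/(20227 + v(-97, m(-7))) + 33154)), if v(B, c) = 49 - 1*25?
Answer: 20251/469579900 ≈ 4.3126e-5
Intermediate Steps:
v(B, c) = 24 (v(B, c) = 49 - 25 = 24)
1/(-9965 + ((-19152 - 73*(-38 + 57))/(20227 + v(-97, m(-7))) + 33154)) = 1/(-9965 + ((-19152 - 73*(-38 + 57))/(20227 + 24) + 33154)) = 1/(-9965 + ((-19152 - 73*19)/20251 + 33154)) = 1/(-9965 + ((-19152 - 1387)*(1/20251) + 33154)) = 1/(-9965 + (-20539*1/20251 + 33154)) = 1/(-9965 + (-20539/20251 + 33154)) = 1/(-9965 + 671381115/20251) = 1/(469579900/20251) = 20251/469579900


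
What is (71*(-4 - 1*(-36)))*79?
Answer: 179488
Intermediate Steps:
(71*(-4 - 1*(-36)))*79 = (71*(-4 + 36))*79 = (71*32)*79 = 2272*79 = 179488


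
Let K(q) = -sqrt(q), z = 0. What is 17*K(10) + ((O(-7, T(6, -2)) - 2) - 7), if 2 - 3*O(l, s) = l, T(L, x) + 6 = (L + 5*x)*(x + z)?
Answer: -6 - 17*sqrt(10) ≈ -59.759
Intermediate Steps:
T(L, x) = -6 + x*(L + 5*x) (T(L, x) = -6 + (L + 5*x)*(x + 0) = -6 + (L + 5*x)*x = -6 + x*(L + 5*x))
O(l, s) = 2/3 - l/3
17*K(10) + ((O(-7, T(6, -2)) - 2) - 7) = 17*(-sqrt(10)) + (((2/3 - 1/3*(-7)) - 2) - 7) = -17*sqrt(10) + (((2/3 + 7/3) - 2) - 7) = -17*sqrt(10) + ((3 - 2) - 7) = -17*sqrt(10) + (1 - 7) = -17*sqrt(10) - 6 = -6 - 17*sqrt(10)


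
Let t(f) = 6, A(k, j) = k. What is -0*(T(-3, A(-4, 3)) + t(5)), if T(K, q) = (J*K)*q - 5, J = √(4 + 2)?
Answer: 0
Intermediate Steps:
J = √6 ≈ 2.4495
T(K, q) = -5 + K*q*√6 (T(K, q) = (√6*K)*q - 5 = (K*√6)*q - 5 = K*q*√6 - 5 = -5 + K*q*√6)
-0*(T(-3, A(-4, 3)) + t(5)) = -0*((-5 - 3*(-4)*√6) + 6) = -0*((-5 + 12*√6) + 6) = -0*(1 + 12*√6) = -13*0 = 0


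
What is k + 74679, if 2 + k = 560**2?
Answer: 388277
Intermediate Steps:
k = 313598 (k = -2 + 560**2 = -2 + 313600 = 313598)
k + 74679 = 313598 + 74679 = 388277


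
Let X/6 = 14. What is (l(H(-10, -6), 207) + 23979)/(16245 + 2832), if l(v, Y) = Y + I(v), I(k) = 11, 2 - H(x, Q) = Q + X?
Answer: 24197/19077 ≈ 1.2684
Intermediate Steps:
X = 84 (X = 6*14 = 84)
H(x, Q) = -82 - Q (H(x, Q) = 2 - (Q + 84) = 2 - (84 + Q) = 2 + (-84 - Q) = -82 - Q)
l(v, Y) = 11 + Y (l(v, Y) = Y + 11 = 11 + Y)
(l(H(-10, -6), 207) + 23979)/(16245 + 2832) = ((11 + 207) + 23979)/(16245 + 2832) = (218 + 23979)/19077 = 24197*(1/19077) = 24197/19077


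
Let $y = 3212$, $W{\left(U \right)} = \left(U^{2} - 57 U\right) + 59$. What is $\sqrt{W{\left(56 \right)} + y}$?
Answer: $\sqrt{3215} \approx 56.701$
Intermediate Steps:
$W{\left(U \right)} = 59 + U^{2} - 57 U$
$\sqrt{W{\left(56 \right)} + y} = \sqrt{\left(59 + 56^{2} - 3192\right) + 3212} = \sqrt{\left(59 + 3136 - 3192\right) + 3212} = \sqrt{3 + 3212} = \sqrt{3215}$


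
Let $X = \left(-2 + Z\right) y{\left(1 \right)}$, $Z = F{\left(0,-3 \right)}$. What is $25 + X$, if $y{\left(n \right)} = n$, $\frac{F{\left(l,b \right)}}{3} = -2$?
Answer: $17$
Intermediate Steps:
$F{\left(l,b \right)} = -6$ ($F{\left(l,b \right)} = 3 \left(-2\right) = -6$)
$Z = -6$
$X = -8$ ($X = \left(-2 - 6\right) 1 = \left(-8\right) 1 = -8$)
$25 + X = 25 - 8 = 17$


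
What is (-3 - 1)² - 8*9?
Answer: -56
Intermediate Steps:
(-3 - 1)² - 8*9 = (-4)² - 72 = 16 - 72 = -56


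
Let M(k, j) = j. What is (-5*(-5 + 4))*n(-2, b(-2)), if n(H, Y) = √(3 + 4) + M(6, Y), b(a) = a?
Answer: -10 + 5*√7 ≈ 3.2288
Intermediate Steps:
n(H, Y) = Y + √7 (n(H, Y) = √(3 + 4) + Y = √7 + Y = Y + √7)
(-5*(-5 + 4))*n(-2, b(-2)) = (-5*(-5 + 4))*(-2 + √7) = (-5*(-1))*(-2 + √7) = 5*(-2 + √7) = -10 + 5*√7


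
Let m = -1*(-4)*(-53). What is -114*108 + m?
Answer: -12524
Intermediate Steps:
m = -212 (m = 4*(-53) = -212)
-114*108 + m = -114*108 - 212 = -12312 - 212 = -12524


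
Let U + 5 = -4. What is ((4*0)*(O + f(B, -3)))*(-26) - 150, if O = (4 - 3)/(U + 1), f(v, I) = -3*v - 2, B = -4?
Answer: -150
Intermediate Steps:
U = -9 (U = -5 - 4 = -9)
f(v, I) = -2 - 3*v
O = -⅛ (O = (4 - 3)/(-9 + 1) = 1/(-8) = 1*(-⅛) = -⅛ ≈ -0.12500)
((4*0)*(O + f(B, -3)))*(-26) - 150 = ((4*0)*(-⅛ + (-2 - 3*(-4))))*(-26) - 150 = (0*(-⅛ + (-2 + 12)))*(-26) - 150 = (0*(-⅛ + 10))*(-26) - 150 = (0*(79/8))*(-26) - 150 = 0*(-26) - 150 = 0 - 150 = -150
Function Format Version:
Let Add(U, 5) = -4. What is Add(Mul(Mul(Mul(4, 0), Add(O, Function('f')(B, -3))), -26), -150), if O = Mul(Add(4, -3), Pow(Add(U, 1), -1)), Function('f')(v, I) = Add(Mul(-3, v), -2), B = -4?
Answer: -150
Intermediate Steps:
U = -9 (U = Add(-5, -4) = -9)
Function('f')(v, I) = Add(-2, Mul(-3, v))
O = Rational(-1, 8) (O = Mul(Add(4, -3), Pow(Add(-9, 1), -1)) = Mul(1, Pow(-8, -1)) = Mul(1, Rational(-1, 8)) = Rational(-1, 8) ≈ -0.12500)
Add(Mul(Mul(Mul(4, 0), Add(O, Function('f')(B, -3))), -26), -150) = Add(Mul(Mul(Mul(4, 0), Add(Rational(-1, 8), Add(-2, Mul(-3, -4)))), -26), -150) = Add(Mul(Mul(0, Add(Rational(-1, 8), Add(-2, 12))), -26), -150) = Add(Mul(Mul(0, Add(Rational(-1, 8), 10)), -26), -150) = Add(Mul(Mul(0, Rational(79, 8)), -26), -150) = Add(Mul(0, -26), -150) = Add(0, -150) = -150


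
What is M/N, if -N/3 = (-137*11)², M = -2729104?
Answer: 2729104/6813147 ≈ 0.40056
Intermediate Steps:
N = -6813147 (N = -3*(-137*11)² = -3*(-1507)² = -3*2271049 = -6813147)
M/N = -2729104/(-6813147) = -2729104*(-1/6813147) = 2729104/6813147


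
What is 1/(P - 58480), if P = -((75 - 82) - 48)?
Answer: -1/58425 ≈ -1.7116e-5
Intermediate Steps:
P = 55 (P = -(-7 - 48) = -1*(-55) = 55)
1/(P - 58480) = 1/(55 - 58480) = 1/(-58425) = -1/58425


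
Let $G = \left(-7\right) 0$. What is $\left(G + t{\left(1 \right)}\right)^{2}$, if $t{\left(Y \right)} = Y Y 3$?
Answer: $9$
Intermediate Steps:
$t{\left(Y \right)} = 3 Y^{2}$ ($t{\left(Y \right)} = Y^{2} \cdot 3 = 3 Y^{2}$)
$G = 0$
$\left(G + t{\left(1 \right)}\right)^{2} = \left(0 + 3 \cdot 1^{2}\right)^{2} = \left(0 + 3 \cdot 1\right)^{2} = \left(0 + 3\right)^{2} = 3^{2} = 9$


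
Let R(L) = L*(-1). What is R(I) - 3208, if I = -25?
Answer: -3183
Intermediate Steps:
R(L) = -L
R(I) - 3208 = -1*(-25) - 3208 = 25 - 3208 = -3183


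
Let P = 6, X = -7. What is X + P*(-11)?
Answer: -73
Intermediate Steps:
X + P*(-11) = -7 + 6*(-11) = -7 - 66 = -73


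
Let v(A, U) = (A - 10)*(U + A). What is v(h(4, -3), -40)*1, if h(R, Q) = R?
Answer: 216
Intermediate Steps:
v(A, U) = (-10 + A)*(A + U)
v(h(4, -3), -40)*1 = (4² - 10*4 - 10*(-40) + 4*(-40))*1 = (16 - 40 + 400 - 160)*1 = 216*1 = 216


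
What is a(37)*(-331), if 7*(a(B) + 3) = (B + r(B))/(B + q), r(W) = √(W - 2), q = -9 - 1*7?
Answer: 133724/147 - 331*√35/147 ≈ 896.37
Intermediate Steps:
q = -16 (q = -9 - 7 = -16)
r(W) = √(-2 + W)
a(B) = -3 + (B + √(-2 + B))/(7*(-16 + B)) (a(B) = -3 + ((B + √(-2 + B))/(B - 16))/7 = -3 + ((B + √(-2 + B))/(-16 + B))/7 = -3 + (B + √(-2 + B))/(7*(-16 + B)))
a(37)*(-331) = ((336 + √(-2 + 37) - 20*37)/(7*(-16 + 37)))*(-331) = ((⅐)*(336 + √35 - 740)/21)*(-331) = ((⅐)*(1/21)*(-404 + √35))*(-331) = (-404/147 + √35/147)*(-331) = 133724/147 - 331*√35/147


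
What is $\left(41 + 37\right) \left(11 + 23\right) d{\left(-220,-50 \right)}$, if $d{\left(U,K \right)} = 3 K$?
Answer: $-397800$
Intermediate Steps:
$\left(41 + 37\right) \left(11 + 23\right) d{\left(-220,-50 \right)} = \left(41 + 37\right) \left(11 + 23\right) 3 \left(-50\right) = 78 \cdot 34 \left(-150\right) = 2652 \left(-150\right) = -397800$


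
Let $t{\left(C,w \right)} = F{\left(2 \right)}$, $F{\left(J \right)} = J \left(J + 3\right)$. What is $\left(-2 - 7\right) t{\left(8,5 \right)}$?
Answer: $-90$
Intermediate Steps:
$F{\left(J \right)} = J \left(3 + J\right)$
$t{\left(C,w \right)} = 10$ ($t{\left(C,w \right)} = 2 \left(3 + 2\right) = 2 \cdot 5 = 10$)
$\left(-2 - 7\right) t{\left(8,5 \right)} = \left(-2 - 7\right) 10 = \left(-9\right) 10 = -90$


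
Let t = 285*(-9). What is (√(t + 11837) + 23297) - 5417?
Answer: 17880 + 2*√2318 ≈ 17976.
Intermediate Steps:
t = -2565
(√(t + 11837) + 23297) - 5417 = (√(-2565 + 11837) + 23297) - 5417 = (√9272 + 23297) - 5417 = (2*√2318 + 23297) - 5417 = (23297 + 2*√2318) - 5417 = 17880 + 2*√2318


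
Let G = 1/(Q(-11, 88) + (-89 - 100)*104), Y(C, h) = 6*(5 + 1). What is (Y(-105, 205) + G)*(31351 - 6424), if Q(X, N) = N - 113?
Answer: 17661153405/19681 ≈ 8.9737e+5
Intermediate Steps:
Q(X, N) = -113 + N
Y(C, h) = 36 (Y(C, h) = 6*6 = 36)
G = -1/19681 (G = 1/((-113 + 88) + (-89 - 100)*104) = 1/(-25 - 189*104) = 1/(-25 - 19656) = 1/(-19681) = -1/19681 ≈ -5.0810e-5)
(Y(-105, 205) + G)*(31351 - 6424) = (36 - 1/19681)*(31351 - 6424) = (708515/19681)*24927 = 17661153405/19681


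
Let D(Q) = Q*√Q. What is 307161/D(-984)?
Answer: 34129*I*√246/53792 ≈ 9.9512*I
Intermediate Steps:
D(Q) = Q^(3/2)
307161/D(-984) = 307161/((-984)^(3/2)) = 307161/((-1968*I*√246)) = 307161*(I*√246/484128) = 34129*I*√246/53792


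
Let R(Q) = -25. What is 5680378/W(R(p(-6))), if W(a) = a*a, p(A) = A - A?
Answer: 5680378/625 ≈ 9088.6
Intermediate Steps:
p(A) = 0
W(a) = a²
5680378/W(R(p(-6))) = 5680378/((-25)²) = 5680378/625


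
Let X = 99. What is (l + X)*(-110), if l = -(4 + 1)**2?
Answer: -8140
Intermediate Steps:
l = -25 (l = -1*5**2 = -1*25 = -25)
(l + X)*(-110) = (-25 + 99)*(-110) = 74*(-110) = -8140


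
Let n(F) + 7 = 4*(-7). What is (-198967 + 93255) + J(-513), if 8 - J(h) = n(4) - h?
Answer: -106182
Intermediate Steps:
n(F) = -35 (n(F) = -7 + 4*(-7) = -7 - 28 = -35)
J(h) = 43 + h (J(h) = 8 - (-35 - h) = 8 + (35 + h) = 43 + h)
(-198967 + 93255) + J(-513) = (-198967 + 93255) + (43 - 513) = -105712 - 470 = -106182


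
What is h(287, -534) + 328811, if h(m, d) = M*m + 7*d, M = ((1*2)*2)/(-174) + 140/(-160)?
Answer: 226071433/696 ≈ 3.2482e+5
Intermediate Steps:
M = -625/696 (M = (2*2)*(-1/174) + 140*(-1/160) = 4*(-1/174) - 7/8 = -2/87 - 7/8 = -625/696 ≈ -0.89799)
h(m, d) = 7*d - 625*m/696 (h(m, d) = -625*m/696 + 7*d = 7*d - 625*m/696)
h(287, -534) + 328811 = (7*(-534) - 625/696*287) + 328811 = (-3738 - 179375/696) + 328811 = -2781023/696 + 328811 = 226071433/696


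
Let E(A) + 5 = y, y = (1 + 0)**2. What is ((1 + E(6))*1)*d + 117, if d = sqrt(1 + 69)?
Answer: 117 - 3*sqrt(70) ≈ 91.900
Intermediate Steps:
d = sqrt(70) ≈ 8.3666
y = 1 (y = 1**2 = 1)
E(A) = -4 (E(A) = -5 + 1 = -4)
((1 + E(6))*1)*d + 117 = ((1 - 4)*1)*sqrt(70) + 117 = (-3*1)*sqrt(70) + 117 = -3*sqrt(70) + 117 = 117 - 3*sqrt(70)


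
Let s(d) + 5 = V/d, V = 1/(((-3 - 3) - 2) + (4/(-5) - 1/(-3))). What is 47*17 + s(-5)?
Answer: 100841/127 ≈ 794.02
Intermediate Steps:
V = -15/127 (V = 1/((-6 - 2) + (4*(-⅕) - 1*(-⅓))) = 1/(-8 + (-⅘ + ⅓)) = 1/(-8 - 7/15) = 1/(-127/15) = -15/127 ≈ -0.11811)
s(d) = -5 - 15/(127*d)
47*17 + s(-5) = 47*17 + (-5 - 15/127/(-5)) = 799 + (-5 - 15/127*(-⅕)) = 799 + (-5 + 3/127) = 799 - 632/127 = 100841/127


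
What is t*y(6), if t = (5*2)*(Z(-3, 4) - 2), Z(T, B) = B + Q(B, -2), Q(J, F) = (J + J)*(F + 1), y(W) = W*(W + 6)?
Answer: -4320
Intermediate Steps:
y(W) = W*(6 + W)
Q(J, F) = 2*J*(1 + F) (Q(J, F) = (2*J)*(1 + F) = 2*J*(1 + F))
Z(T, B) = -B (Z(T, B) = B + 2*B*(1 - 2) = B + 2*B*(-1) = B - 2*B = -B)
t = -60 (t = (5*2)*(-1*4 - 2) = 10*(-4 - 2) = 10*(-6) = -60)
t*y(6) = -360*(6 + 6) = -360*12 = -60*72 = -4320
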